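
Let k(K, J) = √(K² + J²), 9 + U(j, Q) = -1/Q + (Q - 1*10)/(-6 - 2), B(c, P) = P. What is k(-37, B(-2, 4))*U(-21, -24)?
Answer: -113*√1385/24 ≈ -175.22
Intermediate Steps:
U(j, Q) = -31/4 - 1/Q - Q/8 (U(j, Q) = -9 + (-1/Q + (Q - 1*10)/(-6 - 2)) = -9 + (-1/Q + (Q - 10)/(-8)) = -9 + (-1/Q + (-10 + Q)*(-⅛)) = -9 + (-1/Q + (5/4 - Q/8)) = -9 + (5/4 - 1/Q - Q/8) = -31/4 - 1/Q - Q/8)
k(K, J) = √(J² + K²)
k(-37, B(-2, 4))*U(-21, -24) = √(4² + (-37)²)*((⅛)*(-8 - 1*(-24)*(62 - 24))/(-24)) = √(16 + 1369)*((⅛)*(-1/24)*(-8 - 1*(-24)*38)) = √1385*((⅛)*(-1/24)*(-8 + 912)) = √1385*((⅛)*(-1/24)*904) = √1385*(-113/24) = -113*√1385/24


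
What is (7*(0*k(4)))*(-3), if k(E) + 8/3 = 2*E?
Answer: 0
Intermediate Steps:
k(E) = -8/3 + 2*E
(7*(0*k(4)))*(-3) = (7*(0*(-8/3 + 2*4)))*(-3) = (7*(0*(-8/3 + 8)))*(-3) = (7*(0*(16/3)))*(-3) = (7*0)*(-3) = 0*(-3) = 0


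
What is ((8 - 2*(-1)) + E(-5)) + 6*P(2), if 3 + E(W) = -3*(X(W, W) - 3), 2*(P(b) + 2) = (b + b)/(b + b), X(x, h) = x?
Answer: 22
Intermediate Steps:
P(b) = -3/2 (P(b) = -2 + ((b + b)/(b + b))/2 = -2 + ((2*b)/((2*b)))/2 = -2 + ((2*b)*(1/(2*b)))/2 = -2 + (½)*1 = -2 + ½ = -3/2)
E(W) = 6 - 3*W (E(W) = -3 - 3*(W - 3) = -3 - 3*(-3 + W) = -3 + (9 - 3*W) = 6 - 3*W)
((8 - 2*(-1)) + E(-5)) + 6*P(2) = ((8 - 2*(-1)) + (6 - 3*(-5))) + 6*(-3/2) = ((8 + 2) + (6 + 15)) - 9 = (10 + 21) - 9 = 31 - 9 = 22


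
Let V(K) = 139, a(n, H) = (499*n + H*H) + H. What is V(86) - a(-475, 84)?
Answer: 230024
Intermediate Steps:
a(n, H) = H + H**2 + 499*n (a(n, H) = (499*n + H**2) + H = (H**2 + 499*n) + H = H + H**2 + 499*n)
V(86) - a(-475, 84) = 139 - (84 + 84**2 + 499*(-475)) = 139 - (84 + 7056 - 237025) = 139 - 1*(-229885) = 139 + 229885 = 230024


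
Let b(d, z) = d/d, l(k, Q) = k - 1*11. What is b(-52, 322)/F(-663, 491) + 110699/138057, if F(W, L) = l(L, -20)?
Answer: 17757859/22089120 ≈ 0.80392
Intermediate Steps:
l(k, Q) = -11 + k (l(k, Q) = k - 11 = -11 + k)
F(W, L) = -11 + L
b(d, z) = 1
b(-52, 322)/F(-663, 491) + 110699/138057 = 1/(-11 + 491) + 110699/138057 = 1/480 + 110699*(1/138057) = 1*(1/480) + 110699/138057 = 1/480 + 110699/138057 = 17757859/22089120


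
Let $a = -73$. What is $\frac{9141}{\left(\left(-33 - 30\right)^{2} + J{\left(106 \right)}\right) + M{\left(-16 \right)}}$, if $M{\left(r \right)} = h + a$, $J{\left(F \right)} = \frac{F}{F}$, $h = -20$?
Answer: $\frac{9141}{3877} \approx 2.3577$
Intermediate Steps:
$J{\left(F \right)} = 1$
$M{\left(r \right)} = -93$ ($M{\left(r \right)} = -20 - 73 = -93$)
$\frac{9141}{\left(\left(-33 - 30\right)^{2} + J{\left(106 \right)}\right) + M{\left(-16 \right)}} = \frac{9141}{\left(\left(-33 - 30\right)^{2} + 1\right) - 93} = \frac{9141}{\left(\left(-63\right)^{2} + 1\right) - 93} = \frac{9141}{\left(3969 + 1\right) - 93} = \frac{9141}{3970 - 93} = \frac{9141}{3877}$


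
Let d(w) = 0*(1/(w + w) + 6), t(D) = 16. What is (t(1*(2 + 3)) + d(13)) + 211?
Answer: 227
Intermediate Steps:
d(w) = 0 (d(w) = 0*(1/(2*w) + 6) = 0*(6 + 1/(2*w)) = 0)
(t(1*(2 + 3)) + d(13)) + 211 = (16 + 0) + 211 = 16 + 211 = 227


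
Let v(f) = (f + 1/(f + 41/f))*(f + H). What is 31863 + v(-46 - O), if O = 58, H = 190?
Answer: 248822639/10857 ≈ 22918.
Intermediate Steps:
v(f) = (190 + f)*(f + 1/(f + 41/f)) (v(f) = (f + 1/(f + 41/f))*(f + 190) = (f + 1/(f + 41/f))*(190 + f) = (190 + f)*(f + 1/(f + 41/f)))
31863 + v(-46 - O) = 31863 + (-46 - 1*58)*(7980 + (-46 - 1*58)³ + 42*(-46 - 1*58) + 190*(-46 - 1*58)²)/(41 + (-46 - 1*58)²) = 31863 + (-46 - 58)*(7980 + (-46 - 58)³ + 42*(-46 - 58) + 190*(-46 - 58)²)/(41 + (-46 - 58)²) = 31863 - 104*(7980 + (-104)³ + 42*(-104) + 190*(-104)²)/(41 + (-104)²) = 31863 - 104*(7980 - 1124864 - 4368 + 190*10816)/(41 + 10816) = 31863 - 104*(7980 - 1124864 - 4368 + 2055040)/10857 = 31863 - 104*1/10857*933788 = 31863 - 97113952/10857 = 248822639/10857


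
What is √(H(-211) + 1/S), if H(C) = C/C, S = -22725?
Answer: 2*√573781/1515 ≈ 0.99998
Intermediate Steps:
H(C) = 1
√(H(-211) + 1/S) = √(1 + 1/(-22725)) = √(1 - 1/22725) = √(22724/22725) = 2*√573781/1515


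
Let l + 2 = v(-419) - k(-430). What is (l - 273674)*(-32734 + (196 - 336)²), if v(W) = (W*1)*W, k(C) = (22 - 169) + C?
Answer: 1281064092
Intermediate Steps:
k(C) = -147 + C
v(W) = W² (v(W) = W*W = W²)
l = 176136 (l = -2 + ((-419)² - (-147 - 430)) = -2 + (175561 - 1*(-577)) = -2 + (175561 + 577) = -2 + 176138 = 176136)
(l - 273674)*(-32734 + (196 - 336)²) = (176136 - 273674)*(-32734 + (196 - 336)²) = -97538*(-32734 + (-140)²) = -97538*(-32734 + 19600) = -97538*(-13134) = 1281064092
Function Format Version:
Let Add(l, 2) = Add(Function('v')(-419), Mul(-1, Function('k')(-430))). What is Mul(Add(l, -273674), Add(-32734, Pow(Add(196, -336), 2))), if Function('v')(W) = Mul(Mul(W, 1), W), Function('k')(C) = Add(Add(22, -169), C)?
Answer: 1281064092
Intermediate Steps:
Function('k')(C) = Add(-147, C)
Function('v')(W) = Pow(W, 2) (Function('v')(W) = Mul(W, W) = Pow(W, 2))
l = 176136 (l = Add(-2, Add(Pow(-419, 2), Mul(-1, Add(-147, -430)))) = Add(-2, Add(175561, Mul(-1, -577))) = Add(-2, Add(175561, 577)) = Add(-2, 176138) = 176136)
Mul(Add(l, -273674), Add(-32734, Pow(Add(196, -336), 2))) = Mul(Add(176136, -273674), Add(-32734, Pow(Add(196, -336), 2))) = Mul(-97538, Add(-32734, Pow(-140, 2))) = Mul(-97538, Add(-32734, 19600)) = Mul(-97538, -13134) = 1281064092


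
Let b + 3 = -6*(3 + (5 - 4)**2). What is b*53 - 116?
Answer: -1547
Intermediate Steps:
b = -27 (b = -3 - 6*(3 + (5 - 4)**2) = -3 - 6*(3 + 1**2) = -3 - 6*(3 + 1) = -3 - 6*4 = -3 - 24 = -27)
b*53 - 116 = -27*53 - 116 = -1431 - 116 = -1547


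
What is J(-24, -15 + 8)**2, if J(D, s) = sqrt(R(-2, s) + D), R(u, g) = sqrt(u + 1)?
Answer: -24 + I ≈ -24.0 + 1.0*I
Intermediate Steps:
R(u, g) = sqrt(1 + u)
J(D, s) = sqrt(I + D) (J(D, s) = sqrt(sqrt(1 - 2) + D) = sqrt(sqrt(-1) + D) = sqrt(I + D))
J(-24, -15 + 8)**2 = (sqrt(I - 24))**2 = (sqrt(-24 + I))**2 = -24 + I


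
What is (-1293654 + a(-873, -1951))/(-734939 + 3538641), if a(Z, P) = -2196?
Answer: -647925/1401851 ≈ -0.46219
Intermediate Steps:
(-1293654 + a(-873, -1951))/(-734939 + 3538641) = (-1293654 - 2196)/(-734939 + 3538641) = -1295850/2803702 = -1295850*1/2803702 = -647925/1401851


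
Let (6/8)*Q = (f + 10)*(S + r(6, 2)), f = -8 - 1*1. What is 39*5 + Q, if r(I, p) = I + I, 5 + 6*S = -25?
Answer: 613/3 ≈ 204.33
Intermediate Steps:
S = -5 (S = -⅚ + (⅙)*(-25) = -⅚ - 25/6 = -5)
r(I, p) = 2*I
f = -9 (f = -8 - 1 = -9)
Q = 28/3 (Q = 4*((-9 + 10)*(-5 + 2*6))/3 = 4*(1*(-5 + 12))/3 = 4*(1*7)/3 = (4/3)*7 = 28/3 ≈ 9.3333)
39*5 + Q = 39*5 + 28/3 = 195 + 28/3 = 613/3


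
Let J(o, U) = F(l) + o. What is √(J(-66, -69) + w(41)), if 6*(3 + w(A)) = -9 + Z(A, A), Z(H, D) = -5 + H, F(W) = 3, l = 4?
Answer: I*√246/2 ≈ 7.8422*I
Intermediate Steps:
J(o, U) = 3 + o
w(A) = -16/3 + A/6 (w(A) = -3 + (-9 + (-5 + A))/6 = -3 + (-14 + A)/6 = -3 + (-7/3 + A/6) = -16/3 + A/6)
√(J(-66, -69) + w(41)) = √((3 - 66) + (-16/3 + (⅙)*41)) = √(-63 + (-16/3 + 41/6)) = √(-63 + 3/2) = √(-123/2) = I*√246/2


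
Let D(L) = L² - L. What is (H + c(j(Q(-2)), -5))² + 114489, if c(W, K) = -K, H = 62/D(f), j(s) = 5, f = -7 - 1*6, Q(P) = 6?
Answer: 948319605/8281 ≈ 1.1452e+5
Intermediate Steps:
f = -13 (f = -7 - 6 = -13)
H = 31/91 (H = 62/((-13*(-1 - 13))) = 62/((-13*(-14))) = 62/182 = 62*(1/182) = 31/91 ≈ 0.34066)
(H + c(j(Q(-2)), -5))² + 114489 = (31/91 - 1*(-5))² + 114489 = (31/91 + 5)² + 114489 = (486/91)² + 114489 = 236196/8281 + 114489 = 948319605/8281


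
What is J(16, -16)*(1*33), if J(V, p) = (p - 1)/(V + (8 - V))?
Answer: -561/8 ≈ -70.125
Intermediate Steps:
J(V, p) = -⅛ + p/8 (J(V, p) = (-1 + p)/8 = (-1 + p)*(⅛) = -⅛ + p/8)
J(16, -16)*(1*33) = (-⅛ + (⅛)*(-16))*(1*33) = (-⅛ - 2)*33 = -17/8*33 = -561/8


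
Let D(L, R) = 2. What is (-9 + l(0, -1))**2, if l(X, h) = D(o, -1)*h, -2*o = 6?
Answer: 121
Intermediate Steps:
o = -3 (o = -1/2*6 = -3)
l(X, h) = 2*h
(-9 + l(0, -1))**2 = (-9 + 2*(-1))**2 = (-9 - 2)**2 = (-11)**2 = 121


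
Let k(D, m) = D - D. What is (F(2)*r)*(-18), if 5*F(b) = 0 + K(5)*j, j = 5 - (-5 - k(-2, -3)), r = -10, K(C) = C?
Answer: 1800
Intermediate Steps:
k(D, m) = 0
j = 10 (j = 5 - (-5 - 1*0) = 5 - (-5 + 0) = 5 - 1*(-5) = 5 + 5 = 10)
F(b) = 10 (F(b) = (0 + 5*10)/5 = (0 + 50)/5 = (⅕)*50 = 10)
(F(2)*r)*(-18) = (10*(-10))*(-18) = -100*(-18) = 1800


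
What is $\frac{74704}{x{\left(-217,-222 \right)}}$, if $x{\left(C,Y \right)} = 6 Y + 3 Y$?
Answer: $- \frac{37352}{999} \approx -37.389$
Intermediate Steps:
$x{\left(C,Y \right)} = 9 Y$
$\frac{74704}{x{\left(-217,-222 \right)}} = \frac{74704}{9 \left(-222\right)} = \frac{74704}{-1998} = 74704 \left(- \frac{1}{1998}\right) = - \frac{37352}{999}$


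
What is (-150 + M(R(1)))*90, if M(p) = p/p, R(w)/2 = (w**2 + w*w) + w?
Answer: -13410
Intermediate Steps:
R(w) = 2*w + 4*w**2 (R(w) = 2*((w**2 + w*w) + w) = 2*((w**2 + w**2) + w) = 2*(2*w**2 + w) = 2*(w + 2*w**2) = 2*w + 4*w**2)
M(p) = 1
(-150 + M(R(1)))*90 = (-150 + 1)*90 = -149*90 = -13410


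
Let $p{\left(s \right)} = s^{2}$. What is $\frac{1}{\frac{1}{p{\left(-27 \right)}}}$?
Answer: $729$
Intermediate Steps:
$\frac{1}{\frac{1}{p{\left(-27 \right)}}} = \frac{1}{\frac{1}{\left(-27\right)^{2}}} = \frac{1}{\frac{1}{729}} = 729$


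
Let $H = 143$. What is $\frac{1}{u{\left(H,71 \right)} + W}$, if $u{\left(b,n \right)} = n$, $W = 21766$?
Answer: $\frac{1}{21837} \approx 4.5794 \cdot 10^{-5}$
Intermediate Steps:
$\frac{1}{u{\left(H,71 \right)} + W} = \frac{1}{71 + 21766} = \frac{1}{21837}$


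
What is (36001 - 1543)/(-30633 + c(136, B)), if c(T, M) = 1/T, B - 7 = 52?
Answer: -4686288/4166087 ≈ -1.1249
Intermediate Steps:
B = 59 (B = 7 + 52 = 59)
(36001 - 1543)/(-30633 + c(136, B)) = (36001 - 1543)/(-30633 + 1/136) = 34458/(-30633 + 1/136) = 34458/(-4166087/136) = 34458*(-136/4166087) = -4686288/4166087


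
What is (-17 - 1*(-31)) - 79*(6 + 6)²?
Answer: -11362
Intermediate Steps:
(-17 - 1*(-31)) - 79*(6 + 6)² = (-17 + 31) - 79*12² = 14 - 79*144 = 14 - 11376 = -11362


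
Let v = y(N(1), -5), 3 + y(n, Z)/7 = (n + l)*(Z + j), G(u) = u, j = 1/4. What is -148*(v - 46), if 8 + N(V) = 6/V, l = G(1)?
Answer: 4995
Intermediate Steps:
j = 1/4 ≈ 0.25000
l = 1
N(V) = -8 + 6/V
y(n, Z) = -21 + 7*(1 + n)*(1/4 + Z) (y(n, Z) = -21 + 7*((n + 1)*(Z + 1/4)) = -21 + 7*((1 + n)*(1/4 + Z)) = -21 + 7*(1 + n)*(1/4 + Z))
v = 49/4 (v = -77/4 + 7*(-5) + 7*(-8 + 6/1)/4 + 7*(-5)*(-8 + 6/1) = -77/4 - 35 + 7*(-8 + 6*1)/4 + 7*(-5)*(-8 + 6*1) = -77/4 - 35 + 7*(-8 + 6)/4 + 7*(-5)*(-8 + 6) = -77/4 - 35 + (7/4)*(-2) + 7*(-5)*(-2) = -77/4 - 35 - 7/2 + 70 = 49/4 ≈ 12.250)
-148*(v - 46) = -148*(49/4 - 46) = -148*(-135/4) = 4995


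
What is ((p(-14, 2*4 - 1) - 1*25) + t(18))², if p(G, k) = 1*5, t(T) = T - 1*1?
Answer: 9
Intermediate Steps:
t(T) = -1 + T (t(T) = T - 1 = -1 + T)
p(G, k) = 5
((p(-14, 2*4 - 1) - 1*25) + t(18))² = ((5 - 1*25) + (-1 + 18))² = ((5 - 25) + 17)² = (-20 + 17)² = (-3)² = 9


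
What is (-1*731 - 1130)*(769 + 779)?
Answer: -2880828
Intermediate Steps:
(-1*731 - 1130)*(769 + 779) = (-731 - 1130)*1548 = -1861*1548 = -2880828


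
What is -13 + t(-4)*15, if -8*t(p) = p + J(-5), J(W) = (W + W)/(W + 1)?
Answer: -163/16 ≈ -10.188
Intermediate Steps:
J(W) = 2*W/(1 + W) (J(W) = (2*W)/(1 + W) = 2*W/(1 + W))
t(p) = -5/16 - p/8 (t(p) = -(p + 2*(-5)/(1 - 5))/8 = -(p + 2*(-5)/(-4))/8 = -(p + 2*(-5)*(-¼))/8 = -(p + 5/2)/8 = -(5/2 + p)/8 = -5/16 - p/8)
-13 + t(-4)*15 = -13 + (-5/16 - ⅛*(-4))*15 = -13 + (-5/16 + ½)*15 = -13 + (3/16)*15 = -13 + 45/16 = -163/16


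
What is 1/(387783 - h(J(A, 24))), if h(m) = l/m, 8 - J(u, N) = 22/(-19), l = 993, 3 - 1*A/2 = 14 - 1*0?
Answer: 58/22485125 ≈ 2.5795e-6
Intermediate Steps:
A = -22 (A = 6 - 2*(14 - 1*0) = 6 - 2*(14 + 0) = 6 - 2*14 = 6 - 28 = -22)
J(u, N) = 174/19 (J(u, N) = 8 - 22/(-19) = 8 - 22*(-1)/19 = 8 - 1*(-22/19) = 8 + 22/19 = 174/19)
h(m) = 993/m
1/(387783 - h(J(A, 24))) = 1/(387783 - 993/174/19) = 1/(387783 - 993*19/174) = 1/(387783 - 1*6289/58) = 1/(387783 - 6289/58) = 1/(22485125/58) = 58/22485125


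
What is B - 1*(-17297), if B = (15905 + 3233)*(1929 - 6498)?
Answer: -87424225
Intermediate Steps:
B = -87441522 (B = 19138*(-4569) = -87441522)
B - 1*(-17297) = -87441522 - 1*(-17297) = -87441522 + 17297 = -87424225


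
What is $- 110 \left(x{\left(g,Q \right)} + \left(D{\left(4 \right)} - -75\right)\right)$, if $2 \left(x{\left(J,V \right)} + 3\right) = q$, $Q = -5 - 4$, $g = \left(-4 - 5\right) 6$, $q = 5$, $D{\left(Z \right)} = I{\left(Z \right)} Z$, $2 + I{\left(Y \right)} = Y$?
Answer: $-9075$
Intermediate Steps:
$I{\left(Y \right)} = -2 + Y$
$D{\left(Z \right)} = Z \left(-2 + Z\right)$ ($D{\left(Z \right)} = \left(-2 + Z\right) Z = Z \left(-2 + Z\right)$)
$g = -54$ ($g = \left(-9\right) 6 = -54$)
$Q = -9$ ($Q = -5 - 4 = -9$)
$x{\left(J,V \right)} = - \frac{1}{2}$ ($x{\left(J,V \right)} = -3 + \frac{1}{2} \cdot 5 = -3 + \frac{5}{2} = - \frac{1}{2}$)
$- 110 \left(x{\left(g,Q \right)} + \left(D{\left(4 \right)} - -75\right)\right) = - 110 \left(- \frac{1}{2} + \left(4 \left(-2 + 4\right) - -75\right)\right) = - 110 \left(- \frac{1}{2} + \left(4 \cdot 2 + 75\right)\right) = - 110 \left(- \frac{1}{2} + \left(8 + 75\right)\right) = - 110 \left(- \frac{1}{2} + 83\right) = \left(-110\right) \frac{165}{2} = -9075$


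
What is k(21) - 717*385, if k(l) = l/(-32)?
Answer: -8833461/32 ≈ -2.7605e+5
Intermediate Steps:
k(l) = -l/32 (k(l) = l*(-1/32) = -l/32)
k(21) - 717*385 = -1/32*21 - 717*385 = -21/32 - 276045 = -8833461/32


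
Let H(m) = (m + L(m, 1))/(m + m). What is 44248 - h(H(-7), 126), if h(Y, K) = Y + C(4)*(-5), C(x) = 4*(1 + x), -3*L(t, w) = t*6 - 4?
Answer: 1862641/42 ≈ 44349.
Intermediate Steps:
L(t, w) = 4/3 - 2*t (L(t, w) = -(t*6 - 4)/3 = -(6*t - 4)/3 = -(-4 + 6*t)/3 = 4/3 - 2*t)
C(x) = 4 + 4*x
H(m) = (4/3 - m)/(2*m) (H(m) = (m + (4/3 - 2*m))/(m + m) = (4/3 - m)/((2*m)) = (4/3 - m)*(1/(2*m)) = (4/3 - m)/(2*m))
h(Y, K) = -100 + Y (h(Y, K) = Y + (4 + 4*4)*(-5) = Y + (4 + 16)*(-5) = Y + 20*(-5) = Y - 100 = -100 + Y)
44248 - h(H(-7), 126) = 44248 - (-100 + (⅙)*(4 - 3*(-7))/(-7)) = 44248 - (-100 + (⅙)*(-⅐)*(4 + 21)) = 44248 - (-100 + (⅙)*(-⅐)*25) = 44248 - (-100 - 25/42) = 44248 - 1*(-4225/42) = 44248 + 4225/42 = 1862641/42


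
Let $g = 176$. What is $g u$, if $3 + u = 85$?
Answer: $14432$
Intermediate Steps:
$u = 82$ ($u = -3 + 85 = 82$)
$g u = 176 \cdot 82 = 14432$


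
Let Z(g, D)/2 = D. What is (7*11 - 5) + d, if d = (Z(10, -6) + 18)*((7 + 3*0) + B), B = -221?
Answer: -1212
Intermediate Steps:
Z(g, D) = 2*D
d = -1284 (d = (2*(-6) + 18)*((7 + 3*0) - 221) = (-12 + 18)*((7 + 0) - 221) = 6*(7 - 221) = 6*(-214) = -1284)
(7*11 - 5) + d = (7*11 - 5) - 1284 = (77 - 5) - 1284 = 72 - 1284 = -1212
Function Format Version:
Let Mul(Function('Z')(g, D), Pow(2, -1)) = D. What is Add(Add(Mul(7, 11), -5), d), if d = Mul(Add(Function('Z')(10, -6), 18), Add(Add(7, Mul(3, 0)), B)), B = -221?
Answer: -1212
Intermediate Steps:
Function('Z')(g, D) = Mul(2, D)
d = -1284 (d = Mul(Add(Mul(2, -6), 18), Add(Add(7, Mul(3, 0)), -221)) = Mul(Add(-12, 18), Add(Add(7, 0), -221)) = Mul(6, Add(7, -221)) = Mul(6, -214) = -1284)
Add(Add(Mul(7, 11), -5), d) = Add(Add(Mul(7, 11), -5), -1284) = Add(Add(77, -5), -1284) = Add(72, -1284) = -1212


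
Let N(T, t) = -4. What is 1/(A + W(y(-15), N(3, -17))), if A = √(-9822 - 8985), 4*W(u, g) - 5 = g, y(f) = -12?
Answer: 4/300913 - 16*I*√18807/300913 ≈ 1.3293e-5 - 0.0072919*I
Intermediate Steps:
W(u, g) = 5/4 + g/4
A = I*√18807 (A = √(-18807) = I*√18807 ≈ 137.14*I)
1/(A + W(y(-15), N(3, -17))) = 1/(I*√18807 + (5/4 + (¼)*(-4))) = 1/(I*√18807 + (5/4 - 1)) = 1/(I*√18807 + ¼) = 1/(¼ + I*√18807)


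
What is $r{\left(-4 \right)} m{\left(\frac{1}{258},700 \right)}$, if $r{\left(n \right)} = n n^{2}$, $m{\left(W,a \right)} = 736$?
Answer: $-47104$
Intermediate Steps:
$r{\left(n \right)} = n^{3}$
$r{\left(-4 \right)} m{\left(\frac{1}{258},700 \right)} = \left(-4\right)^{3} \cdot 736 = \left(-64\right) 736 = -47104$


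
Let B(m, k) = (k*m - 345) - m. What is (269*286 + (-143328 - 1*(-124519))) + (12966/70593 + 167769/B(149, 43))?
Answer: 899046250300/15459867 ≈ 58154.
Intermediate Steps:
B(m, k) = -345 - m + k*m (B(m, k) = (-345 + k*m) - m = -345 - m + k*m)
(269*286 + (-143328 - 1*(-124519))) + (12966/70593 + 167769/B(149, 43)) = (269*286 + (-143328 - 1*(-124519))) + (12966/70593 + 167769/(-345 - 1*149 + 43*149)) = (76934 + (-143328 + 124519)) + (12966*(1/70593) + 167769/(-345 - 149 + 6407)) = (76934 - 18809) + (4322/23531 + 167769/5913) = 58125 + (4322/23531 + 167769*(1/5913)) = 58125 + (4322/23531 + 18641/657) = 58125 + 441480925/15459867 = 899046250300/15459867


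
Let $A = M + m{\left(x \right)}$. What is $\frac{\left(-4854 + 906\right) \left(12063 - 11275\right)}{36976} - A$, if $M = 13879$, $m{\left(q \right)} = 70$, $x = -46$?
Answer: $- \frac{32430578}{2311} \approx -14033.0$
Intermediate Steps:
$A = 13949$ ($A = 13879 + 70 = 13949$)
$\frac{\left(-4854 + 906\right) \left(12063 - 11275\right)}{36976} - A = \frac{\left(-4854 + 906\right) \left(12063 - 11275\right)}{36976} - 13949 = \left(-3948\right) 788 \cdot \frac{1}{36976} - 13949 = \left(-3111024\right) \frac{1}{36976} - 13949 = - \frac{194439}{2311} - 13949 = - \frac{32430578}{2311}$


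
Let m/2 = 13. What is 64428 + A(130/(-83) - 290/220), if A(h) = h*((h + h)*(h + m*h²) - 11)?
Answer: 47256804313449541/694837277761 ≈ 68011.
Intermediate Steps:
m = 26 (m = 2*13 = 26)
A(h) = h*(-11 + 2*h*(h + 26*h²)) (A(h) = h*((h + h)*(h + 26*h²) - 11) = h*((2*h)*(h + 26*h²) - 11) = h*(2*h*(h + 26*h²) - 11) = h*(-11 + 2*h*(h + 26*h²)))
64428 + A(130/(-83) - 290/220) = 64428 + (130/(-83) - 290/220)*(-11 + 2*(130/(-83) - 290/220)² + 52*(130/(-83) - 290/220)³) = 64428 + (130*(-1/83) - 290*1/220)*(-11 + 2*(130*(-1/83) - 290*1/220)² + 52*(130*(-1/83) - 290*1/220)³) = 64428 + (-130/83 - 29/22)*(-11 + 2*(-130/83 - 29/22)² + 52*(-130/83 - 29/22)³) = 64428 - 5267*(-11 + 2*(-5267/1826)² + 52*(-5267/1826)³)/1826 = 64428 - 5267*(-11 + 2*(27741289/3334276) + 52*(-146113369163/6088387976))/1826 = 64428 - 5267*(-11 + 27741289/1667138 - 1899473799119/1522096994)/1826 = 64428 - 5267/1826*(-945444534598/761048497) = 64428 + 2489828181863833/694837277761 = 47256804313449541/694837277761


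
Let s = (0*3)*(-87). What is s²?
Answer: 0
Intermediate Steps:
s = 0 (s = 0*(-87) = 0)
s² = 0² = 0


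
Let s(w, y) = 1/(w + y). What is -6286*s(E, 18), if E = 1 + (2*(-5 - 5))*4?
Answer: 6286/61 ≈ 103.05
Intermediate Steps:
E = -79 (E = 1 + (2*(-10))*4 = 1 - 20*4 = 1 - 80 = -79)
-6286*s(E, 18) = -6286/(-79 + 18) = -6286/(-61) = -6286*(-1/61) = 6286/61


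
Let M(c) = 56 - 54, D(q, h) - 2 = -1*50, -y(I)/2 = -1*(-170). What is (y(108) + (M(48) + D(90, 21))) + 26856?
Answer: 26470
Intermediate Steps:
y(I) = -340 (y(I) = -(-2)*(-170) = -2*170 = -340)
D(q, h) = -48 (D(q, h) = 2 - 1*50 = 2 - 50 = -48)
M(c) = 2
(y(108) + (M(48) + D(90, 21))) + 26856 = (-340 + (2 - 48)) + 26856 = (-340 - 46) + 26856 = -386 + 26856 = 26470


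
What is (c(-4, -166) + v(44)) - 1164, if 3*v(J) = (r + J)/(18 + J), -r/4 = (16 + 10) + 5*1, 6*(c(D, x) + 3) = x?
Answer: -37048/31 ≈ -1195.1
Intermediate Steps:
c(D, x) = -3 + x/6
r = -124 (r = -4*((16 + 10) + 5*1) = -4*(26 + 5) = -4*31 = -124)
v(J) = (-124 + J)/(3*(18 + J)) (v(J) = ((-124 + J)/(18 + J))/3 = (-124 + J)/(3*(18 + J)))
(c(-4, -166) + v(44)) - 1164 = ((-3 + (⅙)*(-166)) + (-124 + 44)/(3*(18 + 44))) - 1164 = ((-3 - 83/3) + (⅓)*(-80)/62) - 1164 = (-92/3 + (⅓)*(1/62)*(-80)) - 1164 = (-92/3 - 40/93) - 1164 = -964/31 - 1164 = -37048/31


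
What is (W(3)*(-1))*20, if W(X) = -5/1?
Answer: 100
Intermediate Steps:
W(X) = -5 (W(X) = -5*1 = -5)
(W(3)*(-1))*20 = -5*(-1)*20 = 5*20 = 100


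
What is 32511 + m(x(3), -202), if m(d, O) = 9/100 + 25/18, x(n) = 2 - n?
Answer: 29261231/900 ≈ 32512.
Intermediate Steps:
m(d, O) = 1331/900 (m(d, O) = 9*(1/100) + 25*(1/18) = 9/100 + 25/18 = 1331/900)
32511 + m(x(3), -202) = 32511 + 1331/900 = 29261231/900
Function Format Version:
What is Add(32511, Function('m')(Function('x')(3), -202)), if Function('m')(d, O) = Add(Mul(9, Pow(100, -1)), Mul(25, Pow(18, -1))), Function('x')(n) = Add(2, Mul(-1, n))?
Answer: Rational(29261231, 900) ≈ 32512.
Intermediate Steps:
Function('m')(d, O) = Rational(1331, 900) (Function('m')(d, O) = Add(Mul(9, Rational(1, 100)), Mul(25, Rational(1, 18))) = Add(Rational(9, 100), Rational(25, 18)) = Rational(1331, 900))
Add(32511, Function('m')(Function('x')(3), -202)) = Add(32511, Rational(1331, 900)) = Rational(29261231, 900)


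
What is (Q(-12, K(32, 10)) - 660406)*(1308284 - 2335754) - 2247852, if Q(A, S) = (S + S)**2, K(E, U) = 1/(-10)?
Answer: 3392725319346/5 ≈ 6.7855e+11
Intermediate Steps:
K(E, U) = -1/10
Q(A, S) = 4*S**2 (Q(A, S) = (2*S)**2 = 4*S**2)
(Q(-12, K(32, 10)) - 660406)*(1308284 - 2335754) - 2247852 = (4*(-1/10)**2 - 660406)*(1308284 - 2335754) - 2247852 = (4*(1/100) - 660406)*(-1027470) - 2247852 = (1/25 - 660406)*(-1027470) - 2247852 = -16510149/25*(-1027470) - 2247852 = 3392736558606/5 - 2247852 = 3392725319346/5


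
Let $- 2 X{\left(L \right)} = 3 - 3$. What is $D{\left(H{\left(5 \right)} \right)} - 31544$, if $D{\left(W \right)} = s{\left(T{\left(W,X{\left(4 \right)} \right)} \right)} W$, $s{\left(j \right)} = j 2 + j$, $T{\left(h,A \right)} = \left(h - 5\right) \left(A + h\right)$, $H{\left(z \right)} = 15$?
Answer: $-24794$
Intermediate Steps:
$X{\left(L \right)} = 0$ ($X{\left(L \right)} = - \frac{3 - 3}{2} = \left(- \frac{1}{2}\right) 0 = 0$)
$T{\left(h,A \right)} = \left(-5 + h\right) \left(A + h\right)$
$s{\left(j \right)} = 3 j$ ($s{\left(j \right)} = 2 j + j = 3 j$)
$D{\left(W \right)} = W \left(- 15 W + 3 W^{2}\right)$ ($D{\left(W \right)} = 3 \left(W^{2} - 0 - 5 W + 0 W\right) W = 3 \left(W^{2} + 0 - 5 W + 0\right) W = 3 \left(W^{2} - 5 W\right) W = \left(- 15 W + 3 W^{2}\right) W = W \left(- 15 W + 3 W^{2}\right)$)
$D{\left(H{\left(5 \right)} \right)} - 31544 = 3 \cdot 15^{2} \left(-5 + 15\right) - 31544 = 3 \cdot 225 \cdot 10 - 31544 = 6750 - 31544 = -24794$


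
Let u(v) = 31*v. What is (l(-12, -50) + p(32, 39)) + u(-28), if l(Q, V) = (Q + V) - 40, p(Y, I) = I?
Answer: -931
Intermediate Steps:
l(Q, V) = -40 + Q + V
(l(-12, -50) + p(32, 39)) + u(-28) = ((-40 - 12 - 50) + 39) + 31*(-28) = (-102 + 39) - 868 = -63 - 868 = -931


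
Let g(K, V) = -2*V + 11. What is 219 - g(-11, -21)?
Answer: 166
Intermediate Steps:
g(K, V) = 11 - 2*V
219 - g(-11, -21) = 219 - (11 - 2*(-21)) = 219 - (11 + 42) = 219 - 1*53 = 219 - 53 = 166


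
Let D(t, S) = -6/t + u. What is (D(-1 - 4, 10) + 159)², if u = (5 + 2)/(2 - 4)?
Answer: 2455489/100 ≈ 24555.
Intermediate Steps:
u = -7/2 (u = 7/(-2) = 7*(-½) = -7/2 ≈ -3.5000)
D(t, S) = -7/2 - 6/t (D(t, S) = -6/t - 7/2 = -7/2 - 6/t)
(D(-1 - 4, 10) + 159)² = ((-7/2 - 6/(-1 - 4)) + 159)² = ((-7/2 - 6/(-5)) + 159)² = ((-7/2 - 6*(-⅕)) + 159)² = ((-7/2 + 6/5) + 159)² = (-23/10 + 159)² = (1567/10)² = 2455489/100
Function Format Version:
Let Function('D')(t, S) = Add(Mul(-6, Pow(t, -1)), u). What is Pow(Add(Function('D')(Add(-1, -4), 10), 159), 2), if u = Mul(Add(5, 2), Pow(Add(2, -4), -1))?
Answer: Rational(2455489, 100) ≈ 24555.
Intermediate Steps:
u = Rational(-7, 2) (u = Mul(7, Pow(-2, -1)) = Mul(7, Rational(-1, 2)) = Rational(-7, 2) ≈ -3.5000)
Function('D')(t, S) = Add(Rational(-7, 2), Mul(-6, Pow(t, -1))) (Function('D')(t, S) = Add(Mul(-6, Pow(t, -1)), Rational(-7, 2)) = Add(Rational(-7, 2), Mul(-6, Pow(t, -1))))
Pow(Add(Function('D')(Add(-1, -4), 10), 159), 2) = Pow(Add(Add(Rational(-7, 2), Mul(-6, Pow(Add(-1, -4), -1))), 159), 2) = Pow(Add(Add(Rational(-7, 2), Mul(-6, Pow(-5, -1))), 159), 2) = Pow(Add(Add(Rational(-7, 2), Mul(-6, Rational(-1, 5))), 159), 2) = Pow(Add(Add(Rational(-7, 2), Rational(6, 5)), 159), 2) = Pow(Add(Rational(-23, 10), 159), 2) = Pow(Rational(1567, 10), 2) = Rational(2455489, 100)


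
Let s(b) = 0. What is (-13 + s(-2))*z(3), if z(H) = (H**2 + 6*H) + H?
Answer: -390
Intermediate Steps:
z(H) = H**2 + 7*H
(-13 + s(-2))*z(3) = (-13 + 0)*(3*(7 + 3)) = -39*10 = -13*30 = -390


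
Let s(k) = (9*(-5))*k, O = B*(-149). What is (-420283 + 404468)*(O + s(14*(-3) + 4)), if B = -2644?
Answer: -6257457790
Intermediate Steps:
O = 393956 (O = -2644*(-149) = 393956)
s(k) = -45*k
(-420283 + 404468)*(O + s(14*(-3) + 4)) = (-420283 + 404468)*(393956 - 45*(14*(-3) + 4)) = -15815*(393956 - 45*(-42 + 4)) = -15815*(393956 - 45*(-38)) = -15815*(393956 + 1710) = -15815*395666 = -6257457790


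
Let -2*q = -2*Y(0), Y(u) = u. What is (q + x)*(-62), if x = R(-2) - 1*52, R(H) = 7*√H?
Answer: 3224 - 434*I*√2 ≈ 3224.0 - 613.77*I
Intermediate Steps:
x = -52 + 7*I*√2 (x = 7*√(-2) - 1*52 = 7*(I*√2) - 52 = 7*I*√2 - 52 = -52 + 7*I*√2 ≈ -52.0 + 9.8995*I)
q = 0 (q = -(-1)*0 = -½*0 = 0)
(q + x)*(-62) = (0 + (-52 + 7*I*√2))*(-62) = (-52 + 7*I*√2)*(-62) = 3224 - 434*I*√2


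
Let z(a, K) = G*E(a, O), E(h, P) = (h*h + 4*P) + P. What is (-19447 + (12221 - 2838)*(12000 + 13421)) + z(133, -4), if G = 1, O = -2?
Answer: 238523475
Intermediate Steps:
E(h, P) = h² + 5*P (E(h, P) = (h² + 4*P) + P = h² + 5*P)
z(a, K) = -10 + a² (z(a, K) = 1*(a² + 5*(-2)) = 1*(a² - 10) = 1*(-10 + a²) = -10 + a²)
(-19447 + (12221 - 2838)*(12000 + 13421)) + z(133, -4) = (-19447 + (12221 - 2838)*(12000 + 13421)) + (-10 + 133²) = (-19447 + 9383*25421) + (-10 + 17689) = (-19447 + 238525243) + 17679 = 238505796 + 17679 = 238523475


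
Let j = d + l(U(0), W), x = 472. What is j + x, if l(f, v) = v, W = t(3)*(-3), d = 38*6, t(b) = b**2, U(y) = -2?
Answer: 673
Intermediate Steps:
d = 228
W = -27 (W = 3**2*(-3) = 9*(-3) = -27)
j = 201 (j = 228 - 27 = 201)
j + x = 201 + 472 = 673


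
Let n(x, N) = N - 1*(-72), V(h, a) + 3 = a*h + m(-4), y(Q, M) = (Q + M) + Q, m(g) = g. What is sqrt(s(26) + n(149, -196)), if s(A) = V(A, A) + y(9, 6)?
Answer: sqrt(569) ≈ 23.854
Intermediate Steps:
y(Q, M) = M + 2*Q (y(Q, M) = (M + Q) + Q = M + 2*Q)
V(h, a) = -7 + a*h (V(h, a) = -3 + (a*h - 4) = -3 + (-4 + a*h) = -7 + a*h)
n(x, N) = 72 + N (n(x, N) = N + 72 = 72 + N)
s(A) = 17 + A**2 (s(A) = (-7 + A*A) + (6 + 2*9) = (-7 + A**2) + (6 + 18) = (-7 + A**2) + 24 = 17 + A**2)
sqrt(s(26) + n(149, -196)) = sqrt((17 + 26**2) + (72 - 196)) = sqrt((17 + 676) - 124) = sqrt(693 - 124) = sqrt(569)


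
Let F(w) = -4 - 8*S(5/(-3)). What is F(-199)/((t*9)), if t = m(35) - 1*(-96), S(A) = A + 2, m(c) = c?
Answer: -20/3537 ≈ -0.0056545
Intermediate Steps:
S(A) = 2 + A
F(w) = -20/3 (F(w) = -4 - 8*(2 + 5/(-3)) = -4 - 8*(2 + 5*(-⅓)) = -4 - 8*(2 - 5/3) = -4 - 8*⅓ = -4 - 8/3 = -20/3)
t = 131 (t = 35 - 1*(-96) = 35 + 96 = 131)
F(-199)/((t*9)) = -20/(3*(131*9)) = -20/3/1179 = -20/3*1/1179 = -20/3537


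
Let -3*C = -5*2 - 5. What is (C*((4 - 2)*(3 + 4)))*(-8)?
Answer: -560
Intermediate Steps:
C = 5 (C = -(-5*2 - 5)/3 = -(-10 - 5)/3 = -⅓*(-15) = 5)
(C*((4 - 2)*(3 + 4)))*(-8) = (5*((4 - 2)*(3 + 4)))*(-8) = (5*(2*7))*(-8) = (5*14)*(-8) = 70*(-8) = -560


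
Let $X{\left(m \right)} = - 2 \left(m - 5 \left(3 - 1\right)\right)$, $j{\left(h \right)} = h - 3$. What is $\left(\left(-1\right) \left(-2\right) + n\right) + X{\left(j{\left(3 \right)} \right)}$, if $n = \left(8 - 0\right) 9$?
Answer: $94$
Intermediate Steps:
$j{\left(h \right)} = -3 + h$ ($j{\left(h \right)} = h - 3 = -3 + h$)
$n = 72$ ($n = \left(8 + 0\right) 9 = 8 \cdot 9 = 72$)
$X{\left(m \right)} = 20 - 2 m$ ($X{\left(m \right)} = - 2 \left(m - 10\right) = - 2 \left(-10 + m\right) = 20 - 2 m$)
$\left(\left(-1\right) \left(-2\right) + n\right) + X{\left(j{\left(3 \right)} \right)} = \left(\left(-1\right) \left(-2\right) + 72\right) + \left(20 - 2 \left(-3 + 3\right)\right) = \left(2 + 72\right) + \left(20 - 0\right) = 74 + \left(20 + 0\right) = 74 + 20 = 94$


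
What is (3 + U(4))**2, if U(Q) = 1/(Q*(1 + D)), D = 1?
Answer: 625/64 ≈ 9.7656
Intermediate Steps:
U(Q) = 1/(2*Q) (U(Q) = 1/(Q*(1 + 1)) = 1/(Q*2) = 1/(2*Q))
(3 + U(4))**2 = (3 + (1/2)/4)**2 = (3 + (1/2)*(1/4))**2 = (3 + 1/8)**2 = (25/8)**2 = 625/64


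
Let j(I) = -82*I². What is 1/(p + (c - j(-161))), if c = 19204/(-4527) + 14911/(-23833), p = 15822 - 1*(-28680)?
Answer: 107891991/234127684686755 ≈ 4.6083e-7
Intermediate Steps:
p = 44502 (p = 15822 + 28680 = 44502)
c = -525191029/107891991 (c = 19204*(-1/4527) + 14911*(-1/23833) = -19204/4527 - 14911/23833 = -525191029/107891991 ≈ -4.8677)
1/(p + (c - j(-161))) = 1/(44502 + (-525191029/107891991 - (-82)*(-161)²)) = 1/(44502 + (-525191029/107891991 - (-82)*25921)) = 1/(44502 + (-525191029/107891991 - 1*(-2125522))) = 1/(44502 + (-525191029/107891991 + 2125522)) = 1/(44502 + 229326275303273/107891991) = 1/(234127684686755/107891991) = 107891991/234127684686755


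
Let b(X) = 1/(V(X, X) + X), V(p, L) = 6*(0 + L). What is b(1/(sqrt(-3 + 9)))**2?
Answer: 6/49 ≈ 0.12245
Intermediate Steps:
V(p, L) = 6*L
b(X) = 1/(7*X) (b(X) = 1/(6*X + X) = 1/(7*X))
b(1/(sqrt(-3 + 9)))**2 = (1/(7*(1/(sqrt(-3 + 9)))))**2 = (1/(7*(1/(sqrt(6)))))**2 = (1/(7*((sqrt(6)/6))))**2 = (sqrt(6)/7)**2 = 6/49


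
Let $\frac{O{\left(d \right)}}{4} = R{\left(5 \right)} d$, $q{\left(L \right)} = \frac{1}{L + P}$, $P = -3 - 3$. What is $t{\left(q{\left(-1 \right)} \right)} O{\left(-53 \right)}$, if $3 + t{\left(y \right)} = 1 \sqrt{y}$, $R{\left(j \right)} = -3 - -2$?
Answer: $-636 + \frac{212 i \sqrt{7}}{7} \approx -636.0 + 80.128 i$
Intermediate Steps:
$R{\left(j \right)} = -1$ ($R{\left(j \right)} = -3 + 2 = -1$)
$P = -6$
$q{\left(L \right)} = \frac{1}{-6 + L}$ ($q{\left(L \right)} = \frac{1}{L - 6} = \frac{1}{-6 + L}$)
$O{\left(d \right)} = - 4 d$ ($O{\left(d \right)} = 4 \left(- d\right) = - 4 d$)
$t{\left(y \right)} = -3 + \sqrt{y}$ ($t{\left(y \right)} = -3 + 1 \sqrt{y} = -3 + \sqrt{y}$)
$t{\left(q{\left(-1 \right)} \right)} O{\left(-53 \right)} = \left(-3 + \sqrt{\frac{1}{-6 - 1}}\right) \left(\left(-4\right) \left(-53\right)\right) = \left(-3 + \sqrt{\frac{1}{-7}}\right) 212 = \left(-3 + \sqrt{- \frac{1}{7}}\right) 212 = \left(-3 + \frac{i \sqrt{7}}{7}\right) 212 = -636 + \frac{212 i \sqrt{7}}{7}$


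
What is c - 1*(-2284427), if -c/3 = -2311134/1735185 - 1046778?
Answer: 3137656949729/578395 ≈ 5.4248e+6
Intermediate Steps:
c = 1816355795064/578395 (c = -3*(-2311134/1735185 - 1046778) = -3*(-2311134*1/1735185 - 1046778) = -3*(-770378/578395 - 1046778) = -3*(-605451931688/578395) = 1816355795064/578395 ≈ 3.1403e+6)
c - 1*(-2284427) = 1816355795064/578395 - 1*(-2284427) = 1816355795064/578395 + 2284427 = 3137656949729/578395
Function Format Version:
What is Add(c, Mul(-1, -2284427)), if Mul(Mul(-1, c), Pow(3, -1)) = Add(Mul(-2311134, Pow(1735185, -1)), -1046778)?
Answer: Rational(3137656949729, 578395) ≈ 5.4248e+6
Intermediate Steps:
c = Rational(1816355795064, 578395) (c = Mul(-3, Add(Mul(-2311134, Pow(1735185, -1)), -1046778)) = Mul(-3, Add(Mul(-2311134, Rational(1, 1735185)), -1046778)) = Mul(-3, Add(Rational(-770378, 578395), -1046778)) = Mul(-3, Rational(-605451931688, 578395)) = Rational(1816355795064, 578395) ≈ 3.1403e+6)
Add(c, Mul(-1, -2284427)) = Add(Rational(1816355795064, 578395), Mul(-1, -2284427)) = Add(Rational(1816355795064, 578395), 2284427) = Rational(3137656949729, 578395)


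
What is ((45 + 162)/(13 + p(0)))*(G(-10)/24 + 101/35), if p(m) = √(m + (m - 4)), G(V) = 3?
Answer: 2268513/48440 - 174501*I/24220 ≈ 46.831 - 7.2048*I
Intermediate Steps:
p(m) = √(-4 + 2*m) (p(m) = √(m + (-4 + m)) = √(-4 + 2*m))
((45 + 162)/(13 + p(0)))*(G(-10)/24 + 101/35) = ((45 + 162)/(13 + √(-4 + 2*0)))*(3/24 + 101/35) = (207/(13 + √(-4 + 0)))*(3*(1/24) + 101*(1/35)) = (207/(13 + √(-4)))*(⅛ + 101/35) = (207/(13 + 2*I))*(843/280) = (207*((13 - 2*I)/173))*(843/280) = (207*(13 - 2*I)/173)*(843/280) = 174501*(13 - 2*I)/48440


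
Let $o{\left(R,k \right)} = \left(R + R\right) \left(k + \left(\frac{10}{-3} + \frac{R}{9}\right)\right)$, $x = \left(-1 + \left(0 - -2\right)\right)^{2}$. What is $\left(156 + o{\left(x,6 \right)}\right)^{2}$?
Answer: $\frac{2114116}{81} \approx 26100.0$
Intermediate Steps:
$x = 1$ ($x = \left(-1 + \left(0 + 2\right)\right)^{2} = \left(-1 + 2\right)^{2} = 1^{2} = 1$)
$o{\left(R,k \right)} = 2 R \left(- \frac{10}{3} + k + \frac{R}{9}\right)$ ($o{\left(R,k \right)} = 2 R \left(k + \left(10 \left(- \frac{1}{3}\right) + R \frac{1}{9}\right)\right) = 2 R \left(k + \left(- \frac{10}{3} + \frac{R}{9}\right)\right) = 2 R \left(- \frac{10}{3} + k + \frac{R}{9}\right)$)
$\left(156 + o{\left(x,6 \right)}\right)^{2} = \left(156 + \frac{2}{9} \cdot 1 \left(-30 + 1 + 9 \cdot 6\right)\right)^{2} = \left(156 + \frac{2}{9} \cdot 1 \left(-30 + 1 + 54\right)\right)^{2} = \left(156 + \frac{2}{9} \cdot 1 \cdot 25\right)^{2} = \left(156 + \frac{50}{9}\right)^{2} = \left(\frac{1454}{9}\right)^{2} = \frac{2114116}{81}$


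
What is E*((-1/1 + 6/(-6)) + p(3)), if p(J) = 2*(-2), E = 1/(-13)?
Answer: 6/13 ≈ 0.46154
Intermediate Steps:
E = -1/13 ≈ -0.076923
p(J) = -4
E*((-1/1 + 6/(-6)) + p(3)) = -((-1/1 + 6/(-6)) - 4)/13 = -((-1*1 + 6*(-⅙)) - 4)/13 = -((-1 - 1) - 4)/13 = -(-2 - 4)/13 = -1/13*(-6) = 6/13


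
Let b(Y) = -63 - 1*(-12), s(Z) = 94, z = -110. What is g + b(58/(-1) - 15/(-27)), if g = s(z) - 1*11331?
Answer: -11288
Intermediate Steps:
b(Y) = -51 (b(Y) = -63 + 12 = -51)
g = -11237 (g = 94 - 1*11331 = 94 - 11331 = -11237)
g + b(58/(-1) - 15/(-27)) = -11237 - 51 = -11288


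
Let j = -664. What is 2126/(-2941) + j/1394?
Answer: -8506/7093 ≈ -1.1992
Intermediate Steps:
2126/(-2941) + j/1394 = 2126/(-2941) - 664/1394 = 2126*(-1/2941) - 664*1/1394 = -2126/2941 - 332/697 = -8506/7093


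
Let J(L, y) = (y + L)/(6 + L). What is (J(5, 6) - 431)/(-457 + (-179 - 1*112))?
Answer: 215/374 ≈ 0.57487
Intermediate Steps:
J(L, y) = (L + y)/(6 + L)
(J(5, 6) - 431)/(-457 + (-179 - 1*112)) = ((5 + 6)/(6 + 5) - 431)/(-457 + (-179 - 1*112)) = (11/11 - 431)/(-457 + (-179 - 112)) = ((1/11)*11 - 431)/(-457 - 291) = (1 - 431)/(-748) = -430*(-1/748) = 215/374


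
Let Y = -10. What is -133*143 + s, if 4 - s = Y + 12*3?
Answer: -19041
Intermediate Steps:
s = -22 (s = 4 - (-10 + 12*3) = 4 - (-10 + 36) = 4 - 1*26 = 4 - 26 = -22)
-133*143 + s = -133*143 - 22 = -19019 - 22 = -19041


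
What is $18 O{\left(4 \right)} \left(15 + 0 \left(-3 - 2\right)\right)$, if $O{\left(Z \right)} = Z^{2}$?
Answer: $4320$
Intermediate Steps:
$18 O{\left(4 \right)} \left(15 + 0 \left(-3 - 2\right)\right) = 18 \cdot 4^{2} \left(15 + 0 \left(-3 - 2\right)\right) = 18 \cdot 16 \left(15 + 0 \left(-5\right)\right) = 288 \left(15 + 0\right) = 288 \cdot 15 = 4320$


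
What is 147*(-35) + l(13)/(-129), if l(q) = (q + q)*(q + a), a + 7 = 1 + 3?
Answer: -663965/129 ≈ -5147.0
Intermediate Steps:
a = -3 (a = -7 + (1 + 3) = -7 + 4 = -3)
l(q) = 2*q*(-3 + q) (l(q) = (q + q)*(q - 3) = (2*q)*(-3 + q) = 2*q*(-3 + q))
147*(-35) + l(13)/(-129) = 147*(-35) + (2*13*(-3 + 13))/(-129) = -5145 + (2*13*10)*(-1/129) = -5145 + 260*(-1/129) = -5145 - 260/129 = -663965/129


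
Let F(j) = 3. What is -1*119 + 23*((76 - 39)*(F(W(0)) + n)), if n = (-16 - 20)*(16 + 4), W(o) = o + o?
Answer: -610286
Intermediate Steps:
W(o) = 2*o
n = -720 (n = -36*20 = -720)
-1*119 + 23*((76 - 39)*(F(W(0)) + n)) = -1*119 + 23*((76 - 39)*(3 - 720)) = -119 + 23*(37*(-717)) = -119 + 23*(-26529) = -119 - 610167 = -610286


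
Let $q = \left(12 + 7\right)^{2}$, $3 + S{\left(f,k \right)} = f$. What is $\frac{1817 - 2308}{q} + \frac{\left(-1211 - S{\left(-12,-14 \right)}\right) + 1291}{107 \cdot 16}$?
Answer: $- \frac{806297}{618032} \approx -1.3046$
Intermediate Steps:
$S{\left(f,k \right)} = -3 + f$
$q = 361$ ($q = 19^{2} = 361$)
$\frac{1817 - 2308}{q} + \frac{\left(-1211 - S{\left(-12,-14 \right)}\right) + 1291}{107 \cdot 16} = \frac{1817 - 2308}{361} + \frac{\left(-1211 - \left(-3 - 12\right)\right) + 1291}{107 \cdot 16} = \left(1817 - 2308\right) \frac{1}{361} + \frac{\left(-1211 - -15\right) + 1291}{1712} = \left(-491\right) \frac{1}{361} + \left(\left(-1211 + 15\right) + 1291\right) \frac{1}{1712} = - \frac{491}{361} + \left(-1196 + 1291\right) \frac{1}{1712} = - \frac{491}{361} + 95 \cdot \frac{1}{1712} = - \frac{491}{361} + \frac{95}{1712} = - \frac{806297}{618032}$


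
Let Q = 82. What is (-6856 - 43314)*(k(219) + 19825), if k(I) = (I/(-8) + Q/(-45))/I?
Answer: -7841533317313/7884 ≈ -9.9461e+8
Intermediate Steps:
k(I) = (-82/45 - I/8)/I (k(I) = (I/(-8) + 82/(-45))/I = (I*(-⅛) + 82*(-1/45))/I = (-I/8 - 82/45)/I = (-82/45 - I/8)/I)
(-6856 - 43314)*(k(219) + 19825) = (-6856 - 43314)*((1/360)*(-656 - 45*219)/219 + 19825) = -50170*((1/360)*(1/219)*(-656 - 9855) + 19825) = -50170*((1/360)*(1/219)*(-10511) + 19825) = -50170*(-10511/78840 + 19825) = -50170*1562992489/78840 = -7841533317313/7884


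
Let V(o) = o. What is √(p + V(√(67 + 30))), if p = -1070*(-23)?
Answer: √(24610 + √97) ≈ 156.91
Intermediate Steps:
p = 24610
√(p + V(√(67 + 30))) = √(24610 + √(67 + 30)) = √(24610 + √97)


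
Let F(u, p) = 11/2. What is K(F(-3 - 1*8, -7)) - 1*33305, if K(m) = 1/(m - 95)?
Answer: -5961597/179 ≈ -33305.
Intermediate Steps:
F(u, p) = 11/2 (F(u, p) = 11*(½) = 11/2)
K(m) = 1/(-95 + m)
K(F(-3 - 1*8, -7)) - 1*33305 = 1/(-95 + 11/2) - 1*33305 = 1/(-179/2) - 33305 = -2/179 - 33305 = -5961597/179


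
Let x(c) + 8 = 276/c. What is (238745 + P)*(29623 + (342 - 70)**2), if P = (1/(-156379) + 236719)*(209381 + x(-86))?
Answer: 34529096473342145778355/6724297 ≈ 5.1350e+15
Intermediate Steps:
x(c) = -8 + 276/c
P = 333268313371330500/6724297 (P = (1/(-156379) + 236719)*(209381 + (-8 + 276/(-86))) = (-1/156379 + 236719)*(209381 + (-8 + 276*(-1/86))) = 37017880500*(209381 + (-8 - 138/43))/156379 = 37017880500*(209381 - 482/43)/156379 = (37017880500/156379)*(9002901/43) = 333268313371330500/6724297 ≈ 4.9562e+10)
(238745 + P)*(29623 + (342 - 70)**2) = (238745 + 333268313371330500/6724297)*(29623 + (342 - 70)**2) = 333269918763617765*(29623 + 272**2)/6724297 = 333269918763617765*(29623 + 73984)/6724297 = (333269918763617765/6724297)*103607 = 34529096473342145778355/6724297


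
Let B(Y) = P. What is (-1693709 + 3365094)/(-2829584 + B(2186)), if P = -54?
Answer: -1671385/2829638 ≈ -0.59067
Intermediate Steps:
B(Y) = -54
(-1693709 + 3365094)/(-2829584 + B(2186)) = (-1693709 + 3365094)/(-2829584 - 54) = 1671385/(-2829638) = 1671385*(-1/2829638) = -1671385/2829638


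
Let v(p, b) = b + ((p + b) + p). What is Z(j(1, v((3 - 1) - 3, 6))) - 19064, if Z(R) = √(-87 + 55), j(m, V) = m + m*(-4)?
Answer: -19064 + 4*I*√2 ≈ -19064.0 + 5.6569*I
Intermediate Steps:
v(p, b) = 2*b + 2*p (v(p, b) = b + ((b + p) + p) = b + (b + 2*p) = 2*b + 2*p)
j(m, V) = -3*m (j(m, V) = m - 4*m = -3*m)
Z(R) = 4*I*√2 (Z(R) = √(-32) = 4*I*√2)
Z(j(1, v((3 - 1) - 3, 6))) - 19064 = 4*I*√2 - 19064 = -19064 + 4*I*√2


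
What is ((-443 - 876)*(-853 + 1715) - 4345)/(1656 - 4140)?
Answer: 380441/828 ≈ 459.47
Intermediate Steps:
((-443 - 876)*(-853 + 1715) - 4345)/(1656 - 4140) = (-1319*862 - 4345)/(-2484) = (-1136978 - 4345)*(-1/2484) = -1141323*(-1/2484) = 380441/828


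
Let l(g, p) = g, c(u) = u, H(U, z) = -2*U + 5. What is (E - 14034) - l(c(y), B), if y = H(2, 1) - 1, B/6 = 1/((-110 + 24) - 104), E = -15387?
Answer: -29421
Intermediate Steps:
H(U, z) = 5 - 2*U
B = -3/95 (B = 6/((-110 + 24) - 104) = 6/(-86 - 104) = 6/(-190) = 6*(-1/190) = -3/95 ≈ -0.031579)
y = 0 (y = (5 - 2*2) - 1 = (5 - 4) - 1 = 1 - 1 = 0)
(E - 14034) - l(c(y), B) = (-15387 - 14034) - 1*0 = -29421 + 0 = -29421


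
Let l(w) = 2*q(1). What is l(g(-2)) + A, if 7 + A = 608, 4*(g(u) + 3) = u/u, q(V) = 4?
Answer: 609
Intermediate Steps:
g(u) = -11/4 (g(u) = -3 + (u/u)/4 = -3 + (¼)*1 = -3 + ¼ = -11/4)
A = 601 (A = -7 + 608 = 601)
l(w) = 8 (l(w) = 2*4 = 8)
l(g(-2)) + A = 8 + 601 = 609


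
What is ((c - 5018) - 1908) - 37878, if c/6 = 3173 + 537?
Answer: -22544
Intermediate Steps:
c = 22260 (c = 6*(3173 + 537) = 6*3710 = 22260)
((c - 5018) - 1908) - 37878 = ((22260 - 5018) - 1908) - 37878 = (17242 - 1908) - 37878 = 15334 - 37878 = -22544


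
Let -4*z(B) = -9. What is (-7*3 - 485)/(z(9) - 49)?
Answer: 184/17 ≈ 10.824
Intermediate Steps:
z(B) = 9/4 (z(B) = -¼*(-9) = 9/4)
(-7*3 - 485)/(z(9) - 49) = (-7*3 - 485)/(9/4 - 49) = (-21 - 485)/(-187/4) = -506*(-4/187) = 184/17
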